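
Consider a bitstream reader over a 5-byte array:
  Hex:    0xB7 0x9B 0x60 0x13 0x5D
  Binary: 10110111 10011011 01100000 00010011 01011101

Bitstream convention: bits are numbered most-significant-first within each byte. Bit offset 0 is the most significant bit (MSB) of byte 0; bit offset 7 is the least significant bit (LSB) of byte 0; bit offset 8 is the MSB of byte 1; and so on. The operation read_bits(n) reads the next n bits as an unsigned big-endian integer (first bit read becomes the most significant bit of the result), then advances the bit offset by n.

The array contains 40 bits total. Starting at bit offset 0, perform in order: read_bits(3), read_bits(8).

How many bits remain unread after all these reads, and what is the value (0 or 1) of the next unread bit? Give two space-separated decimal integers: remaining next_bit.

Read 1: bits[0:3] width=3 -> value=5 (bin 101); offset now 3 = byte 0 bit 3; 37 bits remain
Read 2: bits[3:11] width=8 -> value=188 (bin 10111100); offset now 11 = byte 1 bit 3; 29 bits remain

Answer: 29 1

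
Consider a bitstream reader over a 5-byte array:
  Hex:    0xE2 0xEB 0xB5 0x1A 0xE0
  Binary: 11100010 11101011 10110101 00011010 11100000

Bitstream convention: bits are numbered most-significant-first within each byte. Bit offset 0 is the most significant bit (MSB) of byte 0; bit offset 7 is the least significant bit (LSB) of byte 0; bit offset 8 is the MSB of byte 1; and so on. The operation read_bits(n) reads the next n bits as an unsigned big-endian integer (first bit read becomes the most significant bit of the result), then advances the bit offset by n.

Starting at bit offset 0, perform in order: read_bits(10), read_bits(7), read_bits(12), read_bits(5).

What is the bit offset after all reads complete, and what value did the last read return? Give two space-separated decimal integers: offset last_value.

Answer: 34 11

Derivation:
Read 1: bits[0:10] width=10 -> value=907 (bin 1110001011); offset now 10 = byte 1 bit 2; 30 bits remain
Read 2: bits[10:17] width=7 -> value=87 (bin 1010111); offset now 17 = byte 2 bit 1; 23 bits remain
Read 3: bits[17:29] width=12 -> value=1699 (bin 011010100011); offset now 29 = byte 3 bit 5; 11 bits remain
Read 4: bits[29:34] width=5 -> value=11 (bin 01011); offset now 34 = byte 4 bit 2; 6 bits remain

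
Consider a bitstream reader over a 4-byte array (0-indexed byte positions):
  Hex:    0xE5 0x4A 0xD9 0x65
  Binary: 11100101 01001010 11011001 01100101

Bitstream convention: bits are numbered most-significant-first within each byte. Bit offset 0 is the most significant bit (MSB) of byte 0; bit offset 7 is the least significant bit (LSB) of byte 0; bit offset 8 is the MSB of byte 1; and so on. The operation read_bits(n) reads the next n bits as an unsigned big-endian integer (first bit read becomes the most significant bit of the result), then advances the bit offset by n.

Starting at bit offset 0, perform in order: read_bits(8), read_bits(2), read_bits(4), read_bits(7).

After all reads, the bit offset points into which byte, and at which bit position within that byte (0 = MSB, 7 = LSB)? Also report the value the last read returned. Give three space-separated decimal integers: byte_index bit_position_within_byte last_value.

Read 1: bits[0:8] width=8 -> value=229 (bin 11100101); offset now 8 = byte 1 bit 0; 24 bits remain
Read 2: bits[8:10] width=2 -> value=1 (bin 01); offset now 10 = byte 1 bit 2; 22 bits remain
Read 3: bits[10:14] width=4 -> value=2 (bin 0010); offset now 14 = byte 1 bit 6; 18 bits remain
Read 4: bits[14:21] width=7 -> value=91 (bin 1011011); offset now 21 = byte 2 bit 5; 11 bits remain

Answer: 2 5 91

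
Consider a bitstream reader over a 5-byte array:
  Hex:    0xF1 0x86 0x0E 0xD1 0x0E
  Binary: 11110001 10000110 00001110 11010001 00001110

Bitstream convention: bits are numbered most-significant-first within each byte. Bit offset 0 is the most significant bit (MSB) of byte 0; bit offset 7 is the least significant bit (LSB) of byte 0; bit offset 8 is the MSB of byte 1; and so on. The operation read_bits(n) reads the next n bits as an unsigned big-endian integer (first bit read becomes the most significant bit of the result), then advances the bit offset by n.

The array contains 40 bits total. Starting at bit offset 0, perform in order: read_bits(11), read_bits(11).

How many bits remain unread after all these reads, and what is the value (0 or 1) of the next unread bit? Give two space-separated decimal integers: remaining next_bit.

Read 1: bits[0:11] width=11 -> value=1932 (bin 11110001100); offset now 11 = byte 1 bit 3; 29 bits remain
Read 2: bits[11:22] width=11 -> value=387 (bin 00110000011); offset now 22 = byte 2 bit 6; 18 bits remain

Answer: 18 1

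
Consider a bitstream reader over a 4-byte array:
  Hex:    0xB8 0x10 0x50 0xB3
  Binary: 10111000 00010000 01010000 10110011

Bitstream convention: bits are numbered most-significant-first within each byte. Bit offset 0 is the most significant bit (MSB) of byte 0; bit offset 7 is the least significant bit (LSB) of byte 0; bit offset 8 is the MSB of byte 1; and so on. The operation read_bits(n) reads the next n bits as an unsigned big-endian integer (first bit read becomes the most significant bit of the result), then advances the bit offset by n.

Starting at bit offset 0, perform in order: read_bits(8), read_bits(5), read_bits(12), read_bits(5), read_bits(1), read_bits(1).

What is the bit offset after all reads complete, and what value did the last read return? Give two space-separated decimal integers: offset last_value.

Read 1: bits[0:8] width=8 -> value=184 (bin 10111000); offset now 8 = byte 1 bit 0; 24 bits remain
Read 2: bits[8:13] width=5 -> value=2 (bin 00010); offset now 13 = byte 1 bit 5; 19 bits remain
Read 3: bits[13:25] width=12 -> value=161 (bin 000010100001); offset now 25 = byte 3 bit 1; 7 bits remain
Read 4: bits[25:30] width=5 -> value=12 (bin 01100); offset now 30 = byte 3 bit 6; 2 bits remain
Read 5: bits[30:31] width=1 -> value=1 (bin 1); offset now 31 = byte 3 bit 7; 1 bits remain
Read 6: bits[31:32] width=1 -> value=1 (bin 1); offset now 32 = byte 4 bit 0; 0 bits remain

Answer: 32 1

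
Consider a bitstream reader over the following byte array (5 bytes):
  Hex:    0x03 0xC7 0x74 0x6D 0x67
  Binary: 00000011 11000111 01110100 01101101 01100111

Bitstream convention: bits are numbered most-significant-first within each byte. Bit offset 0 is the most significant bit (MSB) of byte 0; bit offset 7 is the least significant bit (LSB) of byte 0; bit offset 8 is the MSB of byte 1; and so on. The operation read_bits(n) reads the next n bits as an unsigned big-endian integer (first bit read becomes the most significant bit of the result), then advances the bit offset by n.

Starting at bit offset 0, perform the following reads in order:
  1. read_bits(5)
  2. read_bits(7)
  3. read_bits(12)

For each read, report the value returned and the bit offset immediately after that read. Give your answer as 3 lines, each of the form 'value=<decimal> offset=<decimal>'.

Answer: value=0 offset=5
value=60 offset=12
value=1908 offset=24

Derivation:
Read 1: bits[0:5] width=5 -> value=0 (bin 00000); offset now 5 = byte 0 bit 5; 35 bits remain
Read 2: bits[5:12] width=7 -> value=60 (bin 0111100); offset now 12 = byte 1 bit 4; 28 bits remain
Read 3: bits[12:24] width=12 -> value=1908 (bin 011101110100); offset now 24 = byte 3 bit 0; 16 bits remain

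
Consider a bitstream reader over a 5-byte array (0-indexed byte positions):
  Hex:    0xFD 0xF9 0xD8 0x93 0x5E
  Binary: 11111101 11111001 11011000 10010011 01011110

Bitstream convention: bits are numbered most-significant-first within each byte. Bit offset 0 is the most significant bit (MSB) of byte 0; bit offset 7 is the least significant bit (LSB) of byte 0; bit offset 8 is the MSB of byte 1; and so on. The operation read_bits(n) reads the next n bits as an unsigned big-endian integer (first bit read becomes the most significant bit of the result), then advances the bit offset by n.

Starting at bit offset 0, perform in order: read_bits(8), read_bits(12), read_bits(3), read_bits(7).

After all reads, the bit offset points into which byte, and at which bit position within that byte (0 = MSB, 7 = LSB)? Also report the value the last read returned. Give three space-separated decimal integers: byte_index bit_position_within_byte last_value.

Answer: 3 6 36

Derivation:
Read 1: bits[0:8] width=8 -> value=253 (bin 11111101); offset now 8 = byte 1 bit 0; 32 bits remain
Read 2: bits[8:20] width=12 -> value=3997 (bin 111110011101); offset now 20 = byte 2 bit 4; 20 bits remain
Read 3: bits[20:23] width=3 -> value=4 (bin 100); offset now 23 = byte 2 bit 7; 17 bits remain
Read 4: bits[23:30] width=7 -> value=36 (bin 0100100); offset now 30 = byte 3 bit 6; 10 bits remain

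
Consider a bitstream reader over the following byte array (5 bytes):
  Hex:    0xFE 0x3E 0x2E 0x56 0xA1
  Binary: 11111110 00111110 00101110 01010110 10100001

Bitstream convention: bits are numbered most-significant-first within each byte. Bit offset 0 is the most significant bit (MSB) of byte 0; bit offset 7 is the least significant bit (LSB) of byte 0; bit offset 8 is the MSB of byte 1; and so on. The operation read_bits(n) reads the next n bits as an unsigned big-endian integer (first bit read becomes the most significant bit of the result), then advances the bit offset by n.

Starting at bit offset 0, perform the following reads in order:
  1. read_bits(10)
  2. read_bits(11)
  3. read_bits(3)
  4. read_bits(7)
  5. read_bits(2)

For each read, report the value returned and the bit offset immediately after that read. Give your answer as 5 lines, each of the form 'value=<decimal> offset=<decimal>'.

Answer: value=1016 offset=10
value=1989 offset=21
value=6 offset=24
value=43 offset=31
value=1 offset=33

Derivation:
Read 1: bits[0:10] width=10 -> value=1016 (bin 1111111000); offset now 10 = byte 1 bit 2; 30 bits remain
Read 2: bits[10:21] width=11 -> value=1989 (bin 11111000101); offset now 21 = byte 2 bit 5; 19 bits remain
Read 3: bits[21:24] width=3 -> value=6 (bin 110); offset now 24 = byte 3 bit 0; 16 bits remain
Read 4: bits[24:31] width=7 -> value=43 (bin 0101011); offset now 31 = byte 3 bit 7; 9 bits remain
Read 5: bits[31:33] width=2 -> value=1 (bin 01); offset now 33 = byte 4 bit 1; 7 bits remain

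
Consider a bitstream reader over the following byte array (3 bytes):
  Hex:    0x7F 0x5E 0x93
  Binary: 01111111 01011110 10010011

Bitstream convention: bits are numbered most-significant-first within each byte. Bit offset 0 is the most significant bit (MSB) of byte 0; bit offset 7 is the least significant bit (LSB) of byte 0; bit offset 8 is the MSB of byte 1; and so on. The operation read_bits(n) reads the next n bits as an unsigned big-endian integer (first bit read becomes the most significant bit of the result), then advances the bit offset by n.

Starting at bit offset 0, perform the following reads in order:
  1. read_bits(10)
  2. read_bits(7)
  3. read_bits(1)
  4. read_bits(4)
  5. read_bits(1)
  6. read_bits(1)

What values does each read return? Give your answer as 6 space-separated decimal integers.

Read 1: bits[0:10] width=10 -> value=509 (bin 0111111101); offset now 10 = byte 1 bit 2; 14 bits remain
Read 2: bits[10:17] width=7 -> value=61 (bin 0111101); offset now 17 = byte 2 bit 1; 7 bits remain
Read 3: bits[17:18] width=1 -> value=0 (bin 0); offset now 18 = byte 2 bit 2; 6 bits remain
Read 4: bits[18:22] width=4 -> value=4 (bin 0100); offset now 22 = byte 2 bit 6; 2 bits remain
Read 5: bits[22:23] width=1 -> value=1 (bin 1); offset now 23 = byte 2 bit 7; 1 bits remain
Read 6: bits[23:24] width=1 -> value=1 (bin 1); offset now 24 = byte 3 bit 0; 0 bits remain

Answer: 509 61 0 4 1 1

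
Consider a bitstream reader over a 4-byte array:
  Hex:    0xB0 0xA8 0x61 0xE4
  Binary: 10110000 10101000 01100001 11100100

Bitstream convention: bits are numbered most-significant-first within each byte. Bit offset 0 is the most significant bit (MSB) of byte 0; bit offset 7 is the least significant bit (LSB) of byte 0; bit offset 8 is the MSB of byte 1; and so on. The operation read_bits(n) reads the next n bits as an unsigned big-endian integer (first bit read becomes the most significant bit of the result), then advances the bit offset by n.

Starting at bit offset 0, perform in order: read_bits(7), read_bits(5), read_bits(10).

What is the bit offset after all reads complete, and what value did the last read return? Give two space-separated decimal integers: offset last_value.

Read 1: bits[0:7] width=7 -> value=88 (bin 1011000); offset now 7 = byte 0 bit 7; 25 bits remain
Read 2: bits[7:12] width=5 -> value=10 (bin 01010); offset now 12 = byte 1 bit 4; 20 bits remain
Read 3: bits[12:22] width=10 -> value=536 (bin 1000011000); offset now 22 = byte 2 bit 6; 10 bits remain

Answer: 22 536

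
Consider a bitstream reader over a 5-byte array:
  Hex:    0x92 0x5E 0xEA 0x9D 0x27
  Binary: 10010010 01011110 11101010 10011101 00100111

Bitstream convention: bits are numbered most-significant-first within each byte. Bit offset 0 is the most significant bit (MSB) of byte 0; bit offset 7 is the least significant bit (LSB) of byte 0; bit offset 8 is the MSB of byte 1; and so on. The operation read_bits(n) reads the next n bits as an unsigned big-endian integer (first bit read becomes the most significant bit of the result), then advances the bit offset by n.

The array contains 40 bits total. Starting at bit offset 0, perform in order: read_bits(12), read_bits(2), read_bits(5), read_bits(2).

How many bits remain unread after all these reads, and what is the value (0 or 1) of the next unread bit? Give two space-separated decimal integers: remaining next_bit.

Answer: 19 0

Derivation:
Read 1: bits[0:12] width=12 -> value=2341 (bin 100100100101); offset now 12 = byte 1 bit 4; 28 bits remain
Read 2: bits[12:14] width=2 -> value=3 (bin 11); offset now 14 = byte 1 bit 6; 26 bits remain
Read 3: bits[14:19] width=5 -> value=23 (bin 10111); offset now 19 = byte 2 bit 3; 21 bits remain
Read 4: bits[19:21] width=2 -> value=1 (bin 01); offset now 21 = byte 2 bit 5; 19 bits remain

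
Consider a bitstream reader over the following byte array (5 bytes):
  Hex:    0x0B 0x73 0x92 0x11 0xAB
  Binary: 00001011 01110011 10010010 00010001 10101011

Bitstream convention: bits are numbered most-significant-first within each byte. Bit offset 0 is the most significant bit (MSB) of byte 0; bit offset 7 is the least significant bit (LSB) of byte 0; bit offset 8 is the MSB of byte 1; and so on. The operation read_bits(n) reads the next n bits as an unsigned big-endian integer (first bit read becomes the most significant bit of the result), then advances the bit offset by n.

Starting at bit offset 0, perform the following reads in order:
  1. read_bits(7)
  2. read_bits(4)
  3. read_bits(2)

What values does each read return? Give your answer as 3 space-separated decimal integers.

Read 1: bits[0:7] width=7 -> value=5 (bin 0000101); offset now 7 = byte 0 bit 7; 33 bits remain
Read 2: bits[7:11] width=4 -> value=11 (bin 1011); offset now 11 = byte 1 bit 3; 29 bits remain
Read 3: bits[11:13] width=2 -> value=2 (bin 10); offset now 13 = byte 1 bit 5; 27 bits remain

Answer: 5 11 2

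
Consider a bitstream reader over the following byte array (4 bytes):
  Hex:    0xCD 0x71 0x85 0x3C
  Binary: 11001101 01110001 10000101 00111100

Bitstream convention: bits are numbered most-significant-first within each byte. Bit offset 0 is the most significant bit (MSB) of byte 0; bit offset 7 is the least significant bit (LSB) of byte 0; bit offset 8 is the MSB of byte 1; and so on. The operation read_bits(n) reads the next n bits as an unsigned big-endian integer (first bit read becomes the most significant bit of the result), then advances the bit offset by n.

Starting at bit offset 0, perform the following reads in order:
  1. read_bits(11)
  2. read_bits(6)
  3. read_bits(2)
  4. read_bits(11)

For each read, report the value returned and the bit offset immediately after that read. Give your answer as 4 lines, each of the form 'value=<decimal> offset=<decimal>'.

Answer: value=1643 offset=11
value=35 offset=17
value=0 offset=19
value=335 offset=30

Derivation:
Read 1: bits[0:11] width=11 -> value=1643 (bin 11001101011); offset now 11 = byte 1 bit 3; 21 bits remain
Read 2: bits[11:17] width=6 -> value=35 (bin 100011); offset now 17 = byte 2 bit 1; 15 bits remain
Read 3: bits[17:19] width=2 -> value=0 (bin 00); offset now 19 = byte 2 bit 3; 13 bits remain
Read 4: bits[19:30] width=11 -> value=335 (bin 00101001111); offset now 30 = byte 3 bit 6; 2 bits remain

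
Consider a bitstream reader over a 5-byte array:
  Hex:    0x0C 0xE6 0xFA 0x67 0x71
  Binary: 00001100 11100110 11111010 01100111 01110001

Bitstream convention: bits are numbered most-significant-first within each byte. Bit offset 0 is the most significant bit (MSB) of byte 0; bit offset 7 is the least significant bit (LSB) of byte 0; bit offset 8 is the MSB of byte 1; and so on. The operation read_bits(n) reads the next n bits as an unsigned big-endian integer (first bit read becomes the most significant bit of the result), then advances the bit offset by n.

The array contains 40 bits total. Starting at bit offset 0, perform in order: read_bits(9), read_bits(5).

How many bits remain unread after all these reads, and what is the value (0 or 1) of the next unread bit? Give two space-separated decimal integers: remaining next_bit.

Read 1: bits[0:9] width=9 -> value=25 (bin 000011001); offset now 9 = byte 1 bit 1; 31 bits remain
Read 2: bits[9:14] width=5 -> value=25 (bin 11001); offset now 14 = byte 1 bit 6; 26 bits remain

Answer: 26 1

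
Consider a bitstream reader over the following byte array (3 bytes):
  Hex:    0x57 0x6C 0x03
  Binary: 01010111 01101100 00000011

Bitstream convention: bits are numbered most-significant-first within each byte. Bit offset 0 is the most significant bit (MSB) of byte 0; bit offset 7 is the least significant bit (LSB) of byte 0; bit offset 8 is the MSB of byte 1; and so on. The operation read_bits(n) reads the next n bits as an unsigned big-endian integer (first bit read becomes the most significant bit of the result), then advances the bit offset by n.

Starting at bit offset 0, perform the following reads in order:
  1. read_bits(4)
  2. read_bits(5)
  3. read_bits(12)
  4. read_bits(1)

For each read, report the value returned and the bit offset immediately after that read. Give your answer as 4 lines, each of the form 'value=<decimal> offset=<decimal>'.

Read 1: bits[0:4] width=4 -> value=5 (bin 0101); offset now 4 = byte 0 bit 4; 20 bits remain
Read 2: bits[4:9] width=5 -> value=14 (bin 01110); offset now 9 = byte 1 bit 1; 15 bits remain
Read 3: bits[9:21] width=12 -> value=3456 (bin 110110000000); offset now 21 = byte 2 bit 5; 3 bits remain
Read 4: bits[21:22] width=1 -> value=0 (bin 0); offset now 22 = byte 2 bit 6; 2 bits remain

Answer: value=5 offset=4
value=14 offset=9
value=3456 offset=21
value=0 offset=22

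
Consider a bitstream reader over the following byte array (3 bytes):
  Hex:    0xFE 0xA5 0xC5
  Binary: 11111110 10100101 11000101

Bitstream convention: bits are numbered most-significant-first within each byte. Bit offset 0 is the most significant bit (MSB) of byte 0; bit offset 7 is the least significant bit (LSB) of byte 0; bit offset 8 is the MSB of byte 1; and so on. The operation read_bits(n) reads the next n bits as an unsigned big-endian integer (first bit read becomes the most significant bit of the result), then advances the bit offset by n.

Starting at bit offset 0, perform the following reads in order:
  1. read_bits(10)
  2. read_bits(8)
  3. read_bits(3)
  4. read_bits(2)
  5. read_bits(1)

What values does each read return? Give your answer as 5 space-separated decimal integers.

Answer: 1018 151 0 2 1

Derivation:
Read 1: bits[0:10] width=10 -> value=1018 (bin 1111111010); offset now 10 = byte 1 bit 2; 14 bits remain
Read 2: bits[10:18] width=8 -> value=151 (bin 10010111); offset now 18 = byte 2 bit 2; 6 bits remain
Read 3: bits[18:21] width=3 -> value=0 (bin 000); offset now 21 = byte 2 bit 5; 3 bits remain
Read 4: bits[21:23] width=2 -> value=2 (bin 10); offset now 23 = byte 2 bit 7; 1 bits remain
Read 5: bits[23:24] width=1 -> value=1 (bin 1); offset now 24 = byte 3 bit 0; 0 bits remain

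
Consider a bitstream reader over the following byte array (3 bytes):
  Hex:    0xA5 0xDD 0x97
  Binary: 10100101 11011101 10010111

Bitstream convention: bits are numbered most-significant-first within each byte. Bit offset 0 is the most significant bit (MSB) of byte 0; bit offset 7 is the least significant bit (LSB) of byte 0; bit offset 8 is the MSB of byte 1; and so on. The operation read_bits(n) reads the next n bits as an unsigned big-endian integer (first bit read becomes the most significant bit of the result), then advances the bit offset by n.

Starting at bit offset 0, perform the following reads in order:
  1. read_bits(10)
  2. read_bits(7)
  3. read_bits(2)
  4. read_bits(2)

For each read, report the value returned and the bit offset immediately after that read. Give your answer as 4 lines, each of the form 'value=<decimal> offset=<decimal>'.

Read 1: bits[0:10] width=10 -> value=663 (bin 1010010111); offset now 10 = byte 1 bit 2; 14 bits remain
Read 2: bits[10:17] width=7 -> value=59 (bin 0111011); offset now 17 = byte 2 bit 1; 7 bits remain
Read 3: bits[17:19] width=2 -> value=0 (bin 00); offset now 19 = byte 2 bit 3; 5 bits remain
Read 4: bits[19:21] width=2 -> value=2 (bin 10); offset now 21 = byte 2 bit 5; 3 bits remain

Answer: value=663 offset=10
value=59 offset=17
value=0 offset=19
value=2 offset=21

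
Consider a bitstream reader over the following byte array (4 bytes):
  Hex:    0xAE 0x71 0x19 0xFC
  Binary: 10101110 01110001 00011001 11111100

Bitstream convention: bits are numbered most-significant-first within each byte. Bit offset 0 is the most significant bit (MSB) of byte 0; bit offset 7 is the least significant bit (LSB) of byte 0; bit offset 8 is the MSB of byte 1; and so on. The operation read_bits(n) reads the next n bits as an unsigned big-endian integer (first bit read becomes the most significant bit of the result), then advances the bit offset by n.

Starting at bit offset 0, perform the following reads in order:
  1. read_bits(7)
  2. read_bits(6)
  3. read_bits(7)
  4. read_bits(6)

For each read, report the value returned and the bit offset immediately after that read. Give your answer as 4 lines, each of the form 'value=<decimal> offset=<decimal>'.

Read 1: bits[0:7] width=7 -> value=87 (bin 1010111); offset now 7 = byte 0 bit 7; 25 bits remain
Read 2: bits[7:13] width=6 -> value=14 (bin 001110); offset now 13 = byte 1 bit 5; 19 bits remain
Read 3: bits[13:20] width=7 -> value=17 (bin 0010001); offset now 20 = byte 2 bit 4; 12 bits remain
Read 4: bits[20:26] width=6 -> value=39 (bin 100111); offset now 26 = byte 3 bit 2; 6 bits remain

Answer: value=87 offset=7
value=14 offset=13
value=17 offset=20
value=39 offset=26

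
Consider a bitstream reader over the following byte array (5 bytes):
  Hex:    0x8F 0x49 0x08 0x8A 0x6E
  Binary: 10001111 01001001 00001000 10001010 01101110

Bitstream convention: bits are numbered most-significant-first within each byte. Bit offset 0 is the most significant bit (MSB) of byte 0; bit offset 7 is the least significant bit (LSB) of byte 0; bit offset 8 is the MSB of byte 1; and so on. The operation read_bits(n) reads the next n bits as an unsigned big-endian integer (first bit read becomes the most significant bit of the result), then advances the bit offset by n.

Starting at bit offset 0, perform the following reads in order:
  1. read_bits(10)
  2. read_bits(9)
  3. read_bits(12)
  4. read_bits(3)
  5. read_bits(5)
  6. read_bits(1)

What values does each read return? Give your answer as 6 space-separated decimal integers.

Read 1: bits[0:10] width=10 -> value=573 (bin 1000111101); offset now 10 = byte 1 bit 2; 30 bits remain
Read 2: bits[10:19] width=9 -> value=72 (bin 001001000); offset now 19 = byte 2 bit 3; 21 bits remain
Read 3: bits[19:31] width=12 -> value=1093 (bin 010001000101); offset now 31 = byte 3 bit 7; 9 bits remain
Read 4: bits[31:34] width=3 -> value=1 (bin 001); offset now 34 = byte 4 bit 2; 6 bits remain
Read 5: bits[34:39] width=5 -> value=23 (bin 10111); offset now 39 = byte 4 bit 7; 1 bits remain
Read 6: bits[39:40] width=1 -> value=0 (bin 0); offset now 40 = byte 5 bit 0; 0 bits remain

Answer: 573 72 1093 1 23 0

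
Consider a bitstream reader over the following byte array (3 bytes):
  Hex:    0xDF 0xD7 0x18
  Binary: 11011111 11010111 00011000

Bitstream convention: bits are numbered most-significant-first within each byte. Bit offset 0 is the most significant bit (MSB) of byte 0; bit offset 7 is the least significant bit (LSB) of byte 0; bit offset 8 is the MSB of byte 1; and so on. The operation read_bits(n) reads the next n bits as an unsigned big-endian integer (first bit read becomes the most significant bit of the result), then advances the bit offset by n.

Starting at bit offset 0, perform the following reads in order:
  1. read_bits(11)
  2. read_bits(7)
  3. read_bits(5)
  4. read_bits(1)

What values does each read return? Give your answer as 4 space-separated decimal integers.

Read 1: bits[0:11] width=11 -> value=1790 (bin 11011111110); offset now 11 = byte 1 bit 3; 13 bits remain
Read 2: bits[11:18] width=7 -> value=92 (bin 1011100); offset now 18 = byte 2 bit 2; 6 bits remain
Read 3: bits[18:23] width=5 -> value=12 (bin 01100); offset now 23 = byte 2 bit 7; 1 bits remain
Read 4: bits[23:24] width=1 -> value=0 (bin 0); offset now 24 = byte 3 bit 0; 0 bits remain

Answer: 1790 92 12 0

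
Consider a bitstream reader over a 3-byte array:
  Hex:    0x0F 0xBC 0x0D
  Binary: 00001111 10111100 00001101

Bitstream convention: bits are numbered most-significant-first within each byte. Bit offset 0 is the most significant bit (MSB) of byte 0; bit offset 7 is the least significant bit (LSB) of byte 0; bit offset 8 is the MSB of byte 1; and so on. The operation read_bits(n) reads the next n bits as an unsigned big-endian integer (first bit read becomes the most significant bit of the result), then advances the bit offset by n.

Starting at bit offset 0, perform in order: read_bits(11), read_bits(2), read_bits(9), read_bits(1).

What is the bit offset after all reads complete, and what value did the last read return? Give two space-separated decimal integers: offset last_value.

Answer: 23 0

Derivation:
Read 1: bits[0:11] width=11 -> value=125 (bin 00001111101); offset now 11 = byte 1 bit 3; 13 bits remain
Read 2: bits[11:13] width=2 -> value=3 (bin 11); offset now 13 = byte 1 bit 5; 11 bits remain
Read 3: bits[13:22] width=9 -> value=259 (bin 100000011); offset now 22 = byte 2 bit 6; 2 bits remain
Read 4: bits[22:23] width=1 -> value=0 (bin 0); offset now 23 = byte 2 bit 7; 1 bits remain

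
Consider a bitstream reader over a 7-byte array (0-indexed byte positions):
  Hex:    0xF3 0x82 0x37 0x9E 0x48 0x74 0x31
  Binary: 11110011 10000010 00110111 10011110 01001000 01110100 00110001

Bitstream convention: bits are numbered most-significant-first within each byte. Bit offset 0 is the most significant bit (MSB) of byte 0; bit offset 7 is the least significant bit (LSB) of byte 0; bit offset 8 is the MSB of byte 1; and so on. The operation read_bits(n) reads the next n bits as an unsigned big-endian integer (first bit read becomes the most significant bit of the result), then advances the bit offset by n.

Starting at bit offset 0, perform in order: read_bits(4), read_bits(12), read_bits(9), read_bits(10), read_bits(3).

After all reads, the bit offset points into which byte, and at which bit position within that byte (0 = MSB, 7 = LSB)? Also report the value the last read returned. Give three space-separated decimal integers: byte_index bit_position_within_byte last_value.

Read 1: bits[0:4] width=4 -> value=15 (bin 1111); offset now 4 = byte 0 bit 4; 52 bits remain
Read 2: bits[4:16] width=12 -> value=898 (bin 001110000010); offset now 16 = byte 2 bit 0; 40 bits remain
Read 3: bits[16:25] width=9 -> value=111 (bin 001101111); offset now 25 = byte 3 bit 1; 31 bits remain
Read 4: bits[25:35] width=10 -> value=242 (bin 0011110010); offset now 35 = byte 4 bit 3; 21 bits remain
Read 5: bits[35:38] width=3 -> value=2 (bin 010); offset now 38 = byte 4 bit 6; 18 bits remain

Answer: 4 6 2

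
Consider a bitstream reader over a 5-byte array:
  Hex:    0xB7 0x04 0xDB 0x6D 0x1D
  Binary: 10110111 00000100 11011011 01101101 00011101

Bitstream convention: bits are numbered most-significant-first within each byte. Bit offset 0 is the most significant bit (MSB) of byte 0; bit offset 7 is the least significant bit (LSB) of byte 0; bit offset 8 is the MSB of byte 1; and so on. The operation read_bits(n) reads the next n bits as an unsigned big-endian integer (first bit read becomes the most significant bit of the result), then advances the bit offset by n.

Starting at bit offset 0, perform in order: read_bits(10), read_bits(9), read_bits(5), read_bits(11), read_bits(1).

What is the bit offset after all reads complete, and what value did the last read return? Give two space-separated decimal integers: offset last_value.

Read 1: bits[0:10] width=10 -> value=732 (bin 1011011100); offset now 10 = byte 1 bit 2; 30 bits remain
Read 2: bits[10:19] width=9 -> value=38 (bin 000100110); offset now 19 = byte 2 bit 3; 21 bits remain
Read 3: bits[19:24] width=5 -> value=27 (bin 11011); offset now 24 = byte 3 bit 0; 16 bits remain
Read 4: bits[24:35] width=11 -> value=872 (bin 01101101000); offset now 35 = byte 4 bit 3; 5 bits remain
Read 5: bits[35:36] width=1 -> value=1 (bin 1); offset now 36 = byte 4 bit 4; 4 bits remain

Answer: 36 1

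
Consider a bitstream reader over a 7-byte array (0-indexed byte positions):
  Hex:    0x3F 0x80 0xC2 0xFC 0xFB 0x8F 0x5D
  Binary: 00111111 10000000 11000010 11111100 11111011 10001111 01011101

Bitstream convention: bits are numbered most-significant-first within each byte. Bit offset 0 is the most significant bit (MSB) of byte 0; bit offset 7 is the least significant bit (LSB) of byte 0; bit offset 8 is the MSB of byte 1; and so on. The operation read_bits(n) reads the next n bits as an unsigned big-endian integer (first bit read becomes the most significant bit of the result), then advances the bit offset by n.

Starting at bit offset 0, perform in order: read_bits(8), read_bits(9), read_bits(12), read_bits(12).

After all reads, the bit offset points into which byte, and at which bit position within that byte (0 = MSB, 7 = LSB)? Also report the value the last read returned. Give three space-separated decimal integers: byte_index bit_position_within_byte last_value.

Answer: 5 1 2551

Derivation:
Read 1: bits[0:8] width=8 -> value=63 (bin 00111111); offset now 8 = byte 1 bit 0; 48 bits remain
Read 2: bits[8:17] width=9 -> value=257 (bin 100000001); offset now 17 = byte 2 bit 1; 39 bits remain
Read 3: bits[17:29] width=12 -> value=2143 (bin 100001011111); offset now 29 = byte 3 bit 5; 27 bits remain
Read 4: bits[29:41] width=12 -> value=2551 (bin 100111110111); offset now 41 = byte 5 bit 1; 15 bits remain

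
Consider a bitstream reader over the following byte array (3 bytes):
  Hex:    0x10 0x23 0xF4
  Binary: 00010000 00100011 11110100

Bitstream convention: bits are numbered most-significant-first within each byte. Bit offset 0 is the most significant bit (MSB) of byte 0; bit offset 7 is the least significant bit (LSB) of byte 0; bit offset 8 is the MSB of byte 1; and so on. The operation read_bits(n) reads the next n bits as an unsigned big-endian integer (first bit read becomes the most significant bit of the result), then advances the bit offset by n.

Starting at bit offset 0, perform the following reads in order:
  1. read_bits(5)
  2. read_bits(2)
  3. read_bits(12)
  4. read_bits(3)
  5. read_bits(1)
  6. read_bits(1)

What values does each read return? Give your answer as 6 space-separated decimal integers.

Read 1: bits[0:5] width=5 -> value=2 (bin 00010); offset now 5 = byte 0 bit 5; 19 bits remain
Read 2: bits[5:7] width=2 -> value=0 (bin 00); offset now 7 = byte 0 bit 7; 17 bits remain
Read 3: bits[7:19] width=12 -> value=287 (bin 000100011111); offset now 19 = byte 2 bit 3; 5 bits remain
Read 4: bits[19:22] width=3 -> value=5 (bin 101); offset now 22 = byte 2 bit 6; 2 bits remain
Read 5: bits[22:23] width=1 -> value=0 (bin 0); offset now 23 = byte 2 bit 7; 1 bits remain
Read 6: bits[23:24] width=1 -> value=0 (bin 0); offset now 24 = byte 3 bit 0; 0 bits remain

Answer: 2 0 287 5 0 0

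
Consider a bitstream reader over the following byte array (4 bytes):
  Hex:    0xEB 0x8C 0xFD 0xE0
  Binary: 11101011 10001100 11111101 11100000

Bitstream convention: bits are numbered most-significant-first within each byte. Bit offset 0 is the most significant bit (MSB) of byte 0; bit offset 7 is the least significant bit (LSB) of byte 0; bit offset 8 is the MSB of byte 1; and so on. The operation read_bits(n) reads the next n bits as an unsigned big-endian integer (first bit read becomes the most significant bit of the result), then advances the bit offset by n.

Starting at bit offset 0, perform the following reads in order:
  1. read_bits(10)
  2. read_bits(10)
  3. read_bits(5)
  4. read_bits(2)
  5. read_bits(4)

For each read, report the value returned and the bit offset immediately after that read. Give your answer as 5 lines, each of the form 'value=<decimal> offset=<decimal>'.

Read 1: bits[0:10] width=10 -> value=942 (bin 1110101110); offset now 10 = byte 1 bit 2; 22 bits remain
Read 2: bits[10:20] width=10 -> value=207 (bin 0011001111); offset now 20 = byte 2 bit 4; 12 bits remain
Read 3: bits[20:25] width=5 -> value=27 (bin 11011); offset now 25 = byte 3 bit 1; 7 bits remain
Read 4: bits[25:27] width=2 -> value=3 (bin 11); offset now 27 = byte 3 bit 3; 5 bits remain
Read 5: bits[27:31] width=4 -> value=0 (bin 0000); offset now 31 = byte 3 bit 7; 1 bits remain

Answer: value=942 offset=10
value=207 offset=20
value=27 offset=25
value=3 offset=27
value=0 offset=31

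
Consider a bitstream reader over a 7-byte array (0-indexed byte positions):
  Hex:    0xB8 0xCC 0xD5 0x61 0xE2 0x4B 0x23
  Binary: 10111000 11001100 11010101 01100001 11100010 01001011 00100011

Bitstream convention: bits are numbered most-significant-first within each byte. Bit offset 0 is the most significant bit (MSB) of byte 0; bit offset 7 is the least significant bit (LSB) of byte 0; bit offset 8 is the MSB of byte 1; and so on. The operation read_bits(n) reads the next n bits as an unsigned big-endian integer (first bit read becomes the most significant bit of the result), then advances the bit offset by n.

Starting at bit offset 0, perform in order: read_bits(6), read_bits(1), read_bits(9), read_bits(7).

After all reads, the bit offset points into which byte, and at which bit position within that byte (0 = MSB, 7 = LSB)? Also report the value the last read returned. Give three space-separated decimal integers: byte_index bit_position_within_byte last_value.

Read 1: bits[0:6] width=6 -> value=46 (bin 101110); offset now 6 = byte 0 bit 6; 50 bits remain
Read 2: bits[6:7] width=1 -> value=0 (bin 0); offset now 7 = byte 0 bit 7; 49 bits remain
Read 3: bits[7:16] width=9 -> value=204 (bin 011001100); offset now 16 = byte 2 bit 0; 40 bits remain
Read 4: bits[16:23] width=7 -> value=106 (bin 1101010); offset now 23 = byte 2 bit 7; 33 bits remain

Answer: 2 7 106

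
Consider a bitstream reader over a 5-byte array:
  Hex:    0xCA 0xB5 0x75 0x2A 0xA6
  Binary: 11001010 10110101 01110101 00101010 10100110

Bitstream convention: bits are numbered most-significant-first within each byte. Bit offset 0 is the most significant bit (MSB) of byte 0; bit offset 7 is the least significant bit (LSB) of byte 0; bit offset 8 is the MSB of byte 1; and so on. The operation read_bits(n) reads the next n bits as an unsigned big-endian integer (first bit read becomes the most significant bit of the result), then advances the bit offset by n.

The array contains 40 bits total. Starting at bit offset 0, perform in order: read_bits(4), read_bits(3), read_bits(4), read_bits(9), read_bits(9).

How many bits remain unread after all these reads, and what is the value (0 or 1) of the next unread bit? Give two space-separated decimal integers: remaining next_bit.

Read 1: bits[0:4] width=4 -> value=12 (bin 1100); offset now 4 = byte 0 bit 4; 36 bits remain
Read 2: bits[4:7] width=3 -> value=5 (bin 101); offset now 7 = byte 0 bit 7; 33 bits remain
Read 3: bits[7:11] width=4 -> value=5 (bin 0101); offset now 11 = byte 1 bit 3; 29 bits remain
Read 4: bits[11:20] width=9 -> value=343 (bin 101010111); offset now 20 = byte 2 bit 4; 20 bits remain
Read 5: bits[20:29] width=9 -> value=165 (bin 010100101); offset now 29 = byte 3 bit 5; 11 bits remain

Answer: 11 0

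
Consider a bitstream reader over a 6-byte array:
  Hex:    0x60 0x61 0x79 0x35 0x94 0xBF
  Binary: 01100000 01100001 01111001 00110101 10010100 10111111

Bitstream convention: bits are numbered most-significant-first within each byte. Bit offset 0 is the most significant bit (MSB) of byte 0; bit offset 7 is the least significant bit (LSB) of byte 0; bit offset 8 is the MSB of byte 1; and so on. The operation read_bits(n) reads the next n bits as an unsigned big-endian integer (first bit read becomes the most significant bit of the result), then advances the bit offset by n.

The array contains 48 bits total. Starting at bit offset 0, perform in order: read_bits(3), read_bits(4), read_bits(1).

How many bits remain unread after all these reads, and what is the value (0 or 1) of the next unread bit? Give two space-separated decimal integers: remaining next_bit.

Answer: 40 0

Derivation:
Read 1: bits[0:3] width=3 -> value=3 (bin 011); offset now 3 = byte 0 bit 3; 45 bits remain
Read 2: bits[3:7] width=4 -> value=0 (bin 0000); offset now 7 = byte 0 bit 7; 41 bits remain
Read 3: bits[7:8] width=1 -> value=0 (bin 0); offset now 8 = byte 1 bit 0; 40 bits remain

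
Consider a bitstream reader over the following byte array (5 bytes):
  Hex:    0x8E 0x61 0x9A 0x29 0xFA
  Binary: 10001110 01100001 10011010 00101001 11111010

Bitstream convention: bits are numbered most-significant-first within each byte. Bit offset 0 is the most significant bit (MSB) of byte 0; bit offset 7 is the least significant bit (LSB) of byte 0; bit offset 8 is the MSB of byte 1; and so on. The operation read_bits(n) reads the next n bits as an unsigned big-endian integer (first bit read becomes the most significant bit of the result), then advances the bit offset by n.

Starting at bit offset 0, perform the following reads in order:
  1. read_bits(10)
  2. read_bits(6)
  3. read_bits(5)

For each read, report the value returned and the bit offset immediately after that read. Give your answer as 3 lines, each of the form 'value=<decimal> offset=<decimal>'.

Read 1: bits[0:10] width=10 -> value=569 (bin 1000111001); offset now 10 = byte 1 bit 2; 30 bits remain
Read 2: bits[10:16] width=6 -> value=33 (bin 100001); offset now 16 = byte 2 bit 0; 24 bits remain
Read 3: bits[16:21] width=5 -> value=19 (bin 10011); offset now 21 = byte 2 bit 5; 19 bits remain

Answer: value=569 offset=10
value=33 offset=16
value=19 offset=21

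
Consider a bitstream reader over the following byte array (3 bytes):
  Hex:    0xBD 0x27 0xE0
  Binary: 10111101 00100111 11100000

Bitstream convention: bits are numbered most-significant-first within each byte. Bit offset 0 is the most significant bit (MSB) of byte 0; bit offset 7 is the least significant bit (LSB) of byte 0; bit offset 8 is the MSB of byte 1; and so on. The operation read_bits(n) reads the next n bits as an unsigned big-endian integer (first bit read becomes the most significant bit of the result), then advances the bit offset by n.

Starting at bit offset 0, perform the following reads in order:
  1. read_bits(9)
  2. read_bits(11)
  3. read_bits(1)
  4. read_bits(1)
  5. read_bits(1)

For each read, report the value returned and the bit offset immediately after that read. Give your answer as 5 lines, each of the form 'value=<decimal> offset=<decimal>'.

Read 1: bits[0:9] width=9 -> value=378 (bin 101111010); offset now 9 = byte 1 bit 1; 15 bits remain
Read 2: bits[9:20] width=11 -> value=638 (bin 01001111110); offset now 20 = byte 2 bit 4; 4 bits remain
Read 3: bits[20:21] width=1 -> value=0 (bin 0); offset now 21 = byte 2 bit 5; 3 bits remain
Read 4: bits[21:22] width=1 -> value=0 (bin 0); offset now 22 = byte 2 bit 6; 2 bits remain
Read 5: bits[22:23] width=1 -> value=0 (bin 0); offset now 23 = byte 2 bit 7; 1 bits remain

Answer: value=378 offset=9
value=638 offset=20
value=0 offset=21
value=0 offset=22
value=0 offset=23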